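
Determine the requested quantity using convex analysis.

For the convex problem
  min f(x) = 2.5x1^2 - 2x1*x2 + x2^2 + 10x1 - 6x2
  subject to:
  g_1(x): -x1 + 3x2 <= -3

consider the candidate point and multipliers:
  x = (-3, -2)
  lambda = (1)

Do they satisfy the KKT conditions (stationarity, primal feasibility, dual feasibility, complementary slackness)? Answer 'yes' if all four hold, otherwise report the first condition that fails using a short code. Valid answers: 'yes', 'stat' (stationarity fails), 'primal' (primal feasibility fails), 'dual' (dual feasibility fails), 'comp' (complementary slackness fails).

Gradient of f: grad f(x) = Q x + c = (-1, -4)
Constraint values g_i(x) = a_i^T x - b_i:
  g_1((-3, -2)) = 0
Stationarity residual: grad f(x) + sum_i lambda_i a_i = (-2, -1)
  -> stationarity FAILS
Primal feasibility (all g_i <= 0): OK
Dual feasibility (all lambda_i >= 0): OK
Complementary slackness (lambda_i * g_i(x) = 0 for all i): OK

Verdict: the first failing condition is stationarity -> stat.

stat


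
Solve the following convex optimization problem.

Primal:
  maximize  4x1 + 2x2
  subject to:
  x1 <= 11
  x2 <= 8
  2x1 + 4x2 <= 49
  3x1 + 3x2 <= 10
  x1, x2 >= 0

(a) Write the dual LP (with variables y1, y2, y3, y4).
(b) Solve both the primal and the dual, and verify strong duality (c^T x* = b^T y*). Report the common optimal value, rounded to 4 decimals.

The standard primal-dual pair for 'max c^T x s.t. A x <= b, x >= 0' is:
  Dual:  min b^T y  s.t.  A^T y >= c,  y >= 0.

So the dual LP is:
  minimize  11y1 + 8y2 + 49y3 + 10y4
  subject to:
    y1 + 2y3 + 3y4 >= 4
    y2 + 4y3 + 3y4 >= 2
    y1, y2, y3, y4 >= 0

Solving the primal: x* = (3.3333, 0).
  primal value c^T x* = 13.3333.
Solving the dual: y* = (0, 0, 0, 1.3333).
  dual value b^T y* = 13.3333.
Strong duality: c^T x* = b^T y*. Confirmed.

13.3333


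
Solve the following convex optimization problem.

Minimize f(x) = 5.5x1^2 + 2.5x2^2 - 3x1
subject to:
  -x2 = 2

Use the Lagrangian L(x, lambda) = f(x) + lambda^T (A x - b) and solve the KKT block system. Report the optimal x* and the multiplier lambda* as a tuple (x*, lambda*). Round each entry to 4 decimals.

Form the Lagrangian:
  L(x, lambda) = (1/2) x^T Q x + c^T x + lambda^T (A x - b)
Stationarity (grad_x L = 0): Q x + c + A^T lambda = 0.
Primal feasibility: A x = b.

This gives the KKT block system:
  [ Q   A^T ] [ x     ]   [-c ]
  [ A    0  ] [ lambda ] = [ b ]

Solving the linear system:
  x*      = (0.2727, -2)
  lambda* = (-10)
  f(x*)   = 9.5909

x* = (0.2727, -2), lambda* = (-10)


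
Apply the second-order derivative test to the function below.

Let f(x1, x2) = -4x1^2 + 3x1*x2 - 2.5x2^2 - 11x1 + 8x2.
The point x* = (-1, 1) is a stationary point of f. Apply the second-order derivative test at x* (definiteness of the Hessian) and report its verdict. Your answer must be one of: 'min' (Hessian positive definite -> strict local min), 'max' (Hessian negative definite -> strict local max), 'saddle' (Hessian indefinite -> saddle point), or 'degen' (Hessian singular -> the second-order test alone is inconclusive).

Compute the Hessian H = grad^2 f:
  H = [[-8, 3], [3, -5]]
Verify stationarity: grad f(x*) = H x* + g = (0, 0).
Eigenvalues of H: -9.8541, -3.1459.
Both eigenvalues < 0, so H is negative definite -> x* is a strict local max.

max


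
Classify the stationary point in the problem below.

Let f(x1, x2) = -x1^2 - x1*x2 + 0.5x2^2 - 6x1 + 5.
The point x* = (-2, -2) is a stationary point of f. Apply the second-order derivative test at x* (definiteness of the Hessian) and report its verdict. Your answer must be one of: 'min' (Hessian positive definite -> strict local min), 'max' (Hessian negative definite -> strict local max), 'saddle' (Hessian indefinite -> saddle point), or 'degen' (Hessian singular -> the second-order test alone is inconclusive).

Compute the Hessian H = grad^2 f:
  H = [[-2, -1], [-1, 1]]
Verify stationarity: grad f(x*) = H x* + g = (0, 0).
Eigenvalues of H: -2.3028, 1.3028.
Eigenvalues have mixed signs, so H is indefinite -> x* is a saddle point.

saddle


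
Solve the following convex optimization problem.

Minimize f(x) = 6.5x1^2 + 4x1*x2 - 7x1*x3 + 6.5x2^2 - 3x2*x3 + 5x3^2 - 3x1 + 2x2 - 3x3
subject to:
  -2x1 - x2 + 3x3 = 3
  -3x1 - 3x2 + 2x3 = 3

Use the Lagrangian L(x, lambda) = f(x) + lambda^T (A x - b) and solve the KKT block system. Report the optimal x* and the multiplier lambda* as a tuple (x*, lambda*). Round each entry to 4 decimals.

Form the Lagrangian:
  L(x, lambda) = (1/2) x^T Q x + c^T x + lambda^T (A x - b)
Stationarity (grad_x L = 0): Q x + c + A^T lambda = 0.
Primal feasibility: A x = b.

This gives the KKT block system:
  [ Q   A^T ] [ x     ]   [-c ]
  [ A    0  ] [ lambda ] = [ b ]

Solving the linear system:
  x*      = (0.2923, -0.6373, 0.9824)
  lambda* = (-0.5634, -2.5)
  f(x*)   = 2.0458

x* = (0.2923, -0.6373, 0.9824), lambda* = (-0.5634, -2.5)


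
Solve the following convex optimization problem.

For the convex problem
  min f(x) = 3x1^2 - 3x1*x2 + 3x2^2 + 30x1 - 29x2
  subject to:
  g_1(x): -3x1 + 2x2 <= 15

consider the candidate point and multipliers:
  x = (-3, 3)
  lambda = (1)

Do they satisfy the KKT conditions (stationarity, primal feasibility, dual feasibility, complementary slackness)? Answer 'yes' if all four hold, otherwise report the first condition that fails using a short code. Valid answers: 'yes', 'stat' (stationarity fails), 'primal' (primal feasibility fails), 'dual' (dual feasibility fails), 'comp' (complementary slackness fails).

Gradient of f: grad f(x) = Q x + c = (3, -2)
Constraint values g_i(x) = a_i^T x - b_i:
  g_1((-3, 3)) = 0
Stationarity residual: grad f(x) + sum_i lambda_i a_i = (0, 0)
  -> stationarity OK
Primal feasibility (all g_i <= 0): OK
Dual feasibility (all lambda_i >= 0): OK
Complementary slackness (lambda_i * g_i(x) = 0 for all i): OK

Verdict: yes, KKT holds.

yes


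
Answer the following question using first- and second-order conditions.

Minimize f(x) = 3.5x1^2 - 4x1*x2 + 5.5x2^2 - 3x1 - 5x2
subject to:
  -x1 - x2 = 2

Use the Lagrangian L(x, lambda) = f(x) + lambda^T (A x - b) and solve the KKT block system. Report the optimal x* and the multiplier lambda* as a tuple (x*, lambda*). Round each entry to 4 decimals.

Form the Lagrangian:
  L(x, lambda) = (1/2) x^T Q x + c^T x + lambda^T (A x - b)
Stationarity (grad_x L = 0): Q x + c + A^T lambda = 0.
Primal feasibility: A x = b.

This gives the KKT block system:
  [ Q   A^T ] [ x     ]   [-c ]
  [ A    0  ] [ lambda ] = [ b ]

Solving the linear system:
  x*      = (-1.2308, -0.7692)
  lambda* = (-8.5385)
  f(x*)   = 12.3077

x* = (-1.2308, -0.7692), lambda* = (-8.5385)


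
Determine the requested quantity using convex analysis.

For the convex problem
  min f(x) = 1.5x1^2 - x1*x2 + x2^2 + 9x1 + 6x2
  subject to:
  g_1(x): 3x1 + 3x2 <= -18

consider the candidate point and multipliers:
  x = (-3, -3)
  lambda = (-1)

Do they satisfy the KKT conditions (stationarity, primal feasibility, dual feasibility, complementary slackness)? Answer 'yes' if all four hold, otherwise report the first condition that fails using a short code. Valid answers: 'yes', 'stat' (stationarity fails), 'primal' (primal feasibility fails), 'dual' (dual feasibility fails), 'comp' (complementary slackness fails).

Gradient of f: grad f(x) = Q x + c = (3, 3)
Constraint values g_i(x) = a_i^T x - b_i:
  g_1((-3, -3)) = 0
Stationarity residual: grad f(x) + sum_i lambda_i a_i = (0, 0)
  -> stationarity OK
Primal feasibility (all g_i <= 0): OK
Dual feasibility (all lambda_i >= 0): FAILS
Complementary slackness (lambda_i * g_i(x) = 0 for all i): OK

Verdict: the first failing condition is dual_feasibility -> dual.

dual


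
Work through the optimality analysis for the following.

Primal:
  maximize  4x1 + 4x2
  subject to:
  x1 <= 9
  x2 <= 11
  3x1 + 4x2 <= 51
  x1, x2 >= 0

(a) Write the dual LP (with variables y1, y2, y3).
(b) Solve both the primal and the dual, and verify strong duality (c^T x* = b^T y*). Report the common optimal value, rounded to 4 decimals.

The standard primal-dual pair for 'max c^T x s.t. A x <= b, x >= 0' is:
  Dual:  min b^T y  s.t.  A^T y >= c,  y >= 0.

So the dual LP is:
  minimize  9y1 + 11y2 + 51y3
  subject to:
    y1 + 3y3 >= 4
    y2 + 4y3 >= 4
    y1, y2, y3 >= 0

Solving the primal: x* = (9, 6).
  primal value c^T x* = 60.
Solving the dual: y* = (1, 0, 1).
  dual value b^T y* = 60.
Strong duality: c^T x* = b^T y*. Confirmed.

60


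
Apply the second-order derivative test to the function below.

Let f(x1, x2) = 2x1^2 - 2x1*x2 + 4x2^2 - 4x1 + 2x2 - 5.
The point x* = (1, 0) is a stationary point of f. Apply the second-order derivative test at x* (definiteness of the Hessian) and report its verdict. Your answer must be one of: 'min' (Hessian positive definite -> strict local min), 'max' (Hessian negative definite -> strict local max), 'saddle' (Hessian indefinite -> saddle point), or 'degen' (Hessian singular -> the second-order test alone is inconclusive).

Compute the Hessian H = grad^2 f:
  H = [[4, -2], [-2, 8]]
Verify stationarity: grad f(x*) = H x* + g = (0, 0).
Eigenvalues of H: 3.1716, 8.8284.
Both eigenvalues > 0, so H is positive definite -> x* is a strict local min.

min


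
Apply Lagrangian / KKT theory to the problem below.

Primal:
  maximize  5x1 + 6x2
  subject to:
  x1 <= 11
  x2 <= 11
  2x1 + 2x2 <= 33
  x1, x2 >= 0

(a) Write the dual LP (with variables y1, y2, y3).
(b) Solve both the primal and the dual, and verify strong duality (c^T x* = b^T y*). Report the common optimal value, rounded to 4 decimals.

The standard primal-dual pair for 'max c^T x s.t. A x <= b, x >= 0' is:
  Dual:  min b^T y  s.t.  A^T y >= c,  y >= 0.

So the dual LP is:
  minimize  11y1 + 11y2 + 33y3
  subject to:
    y1 + 2y3 >= 5
    y2 + 2y3 >= 6
    y1, y2, y3 >= 0

Solving the primal: x* = (5.5, 11).
  primal value c^T x* = 93.5.
Solving the dual: y* = (0, 1, 2.5).
  dual value b^T y* = 93.5.
Strong duality: c^T x* = b^T y*. Confirmed.

93.5


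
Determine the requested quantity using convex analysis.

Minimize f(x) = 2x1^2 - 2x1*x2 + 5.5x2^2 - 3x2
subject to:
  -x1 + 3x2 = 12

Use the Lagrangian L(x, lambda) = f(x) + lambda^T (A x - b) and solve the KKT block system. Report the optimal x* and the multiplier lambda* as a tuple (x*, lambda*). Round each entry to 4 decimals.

Form the Lagrangian:
  L(x, lambda) = (1/2) x^T Q x + c^T x + lambda^T (A x - b)
Stationarity (grad_x L = 0): Q x + c + A^T lambda = 0.
Primal feasibility: A x = b.

This gives the KKT block system:
  [ Q   A^T ] [ x     ]   [-c ]
  [ A    0  ] [ lambda ] = [ b ]

Solving the linear system:
  x*      = (-1.4571, 3.5143)
  lambda* = (-12.8571)
  f(x*)   = 71.8714

x* = (-1.4571, 3.5143), lambda* = (-12.8571)


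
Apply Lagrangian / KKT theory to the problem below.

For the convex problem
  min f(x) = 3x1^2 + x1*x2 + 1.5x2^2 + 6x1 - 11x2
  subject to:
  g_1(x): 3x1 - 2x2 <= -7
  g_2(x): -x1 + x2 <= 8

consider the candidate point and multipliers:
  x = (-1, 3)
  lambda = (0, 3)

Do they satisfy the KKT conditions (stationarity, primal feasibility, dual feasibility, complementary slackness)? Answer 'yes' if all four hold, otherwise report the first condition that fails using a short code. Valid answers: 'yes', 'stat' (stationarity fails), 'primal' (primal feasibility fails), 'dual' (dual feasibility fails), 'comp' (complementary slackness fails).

Gradient of f: grad f(x) = Q x + c = (3, -3)
Constraint values g_i(x) = a_i^T x - b_i:
  g_1((-1, 3)) = -2
  g_2((-1, 3)) = -4
Stationarity residual: grad f(x) + sum_i lambda_i a_i = (0, 0)
  -> stationarity OK
Primal feasibility (all g_i <= 0): OK
Dual feasibility (all lambda_i >= 0): OK
Complementary slackness (lambda_i * g_i(x) = 0 for all i): FAILS

Verdict: the first failing condition is complementary_slackness -> comp.

comp


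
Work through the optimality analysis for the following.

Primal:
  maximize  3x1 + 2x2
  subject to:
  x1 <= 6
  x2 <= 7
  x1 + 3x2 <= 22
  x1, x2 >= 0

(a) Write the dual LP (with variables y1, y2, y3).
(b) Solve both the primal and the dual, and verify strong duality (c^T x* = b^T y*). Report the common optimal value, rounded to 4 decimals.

The standard primal-dual pair for 'max c^T x s.t. A x <= b, x >= 0' is:
  Dual:  min b^T y  s.t.  A^T y >= c,  y >= 0.

So the dual LP is:
  minimize  6y1 + 7y2 + 22y3
  subject to:
    y1 + y3 >= 3
    y2 + 3y3 >= 2
    y1, y2, y3 >= 0

Solving the primal: x* = (6, 5.3333).
  primal value c^T x* = 28.6667.
Solving the dual: y* = (2.3333, 0, 0.6667).
  dual value b^T y* = 28.6667.
Strong duality: c^T x* = b^T y*. Confirmed.

28.6667


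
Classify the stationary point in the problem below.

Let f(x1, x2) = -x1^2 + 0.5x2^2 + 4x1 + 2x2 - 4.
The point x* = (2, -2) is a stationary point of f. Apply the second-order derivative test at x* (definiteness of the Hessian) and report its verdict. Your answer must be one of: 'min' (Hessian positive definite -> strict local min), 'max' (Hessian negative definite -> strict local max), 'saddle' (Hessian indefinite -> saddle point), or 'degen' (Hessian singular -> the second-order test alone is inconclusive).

Compute the Hessian H = grad^2 f:
  H = [[-2, 0], [0, 1]]
Verify stationarity: grad f(x*) = H x* + g = (0, 0).
Eigenvalues of H: -2, 1.
Eigenvalues have mixed signs, so H is indefinite -> x* is a saddle point.

saddle


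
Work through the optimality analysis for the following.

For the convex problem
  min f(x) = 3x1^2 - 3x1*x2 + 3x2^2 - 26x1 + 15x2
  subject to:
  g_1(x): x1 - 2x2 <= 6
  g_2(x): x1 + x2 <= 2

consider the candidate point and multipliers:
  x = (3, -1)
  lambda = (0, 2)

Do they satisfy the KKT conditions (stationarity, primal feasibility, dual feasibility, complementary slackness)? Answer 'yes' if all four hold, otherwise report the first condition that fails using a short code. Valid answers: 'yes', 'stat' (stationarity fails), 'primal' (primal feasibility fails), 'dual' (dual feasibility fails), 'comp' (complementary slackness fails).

Gradient of f: grad f(x) = Q x + c = (-5, 0)
Constraint values g_i(x) = a_i^T x - b_i:
  g_1((3, -1)) = -1
  g_2((3, -1)) = 0
Stationarity residual: grad f(x) + sum_i lambda_i a_i = (-3, 2)
  -> stationarity FAILS
Primal feasibility (all g_i <= 0): OK
Dual feasibility (all lambda_i >= 0): OK
Complementary slackness (lambda_i * g_i(x) = 0 for all i): OK

Verdict: the first failing condition is stationarity -> stat.

stat


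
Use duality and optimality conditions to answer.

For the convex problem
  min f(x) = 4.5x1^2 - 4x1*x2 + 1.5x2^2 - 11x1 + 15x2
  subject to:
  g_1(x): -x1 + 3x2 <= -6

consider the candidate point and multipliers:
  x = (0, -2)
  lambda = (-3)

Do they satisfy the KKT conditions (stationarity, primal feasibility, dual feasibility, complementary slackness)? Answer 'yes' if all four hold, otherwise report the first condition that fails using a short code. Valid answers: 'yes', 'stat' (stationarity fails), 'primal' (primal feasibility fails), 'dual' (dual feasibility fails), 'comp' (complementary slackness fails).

Gradient of f: grad f(x) = Q x + c = (-3, 9)
Constraint values g_i(x) = a_i^T x - b_i:
  g_1((0, -2)) = 0
Stationarity residual: grad f(x) + sum_i lambda_i a_i = (0, 0)
  -> stationarity OK
Primal feasibility (all g_i <= 0): OK
Dual feasibility (all lambda_i >= 0): FAILS
Complementary slackness (lambda_i * g_i(x) = 0 for all i): OK

Verdict: the first failing condition is dual_feasibility -> dual.

dual


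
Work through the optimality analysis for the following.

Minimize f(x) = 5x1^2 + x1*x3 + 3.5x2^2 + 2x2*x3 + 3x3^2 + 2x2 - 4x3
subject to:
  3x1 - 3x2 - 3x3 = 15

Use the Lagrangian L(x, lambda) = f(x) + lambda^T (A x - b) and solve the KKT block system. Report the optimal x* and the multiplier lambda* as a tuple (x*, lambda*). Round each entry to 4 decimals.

Form the Lagrangian:
  L(x, lambda) = (1/2) x^T Q x + c^T x + lambda^T (A x - b)
Stationarity (grad_x L = 0): Q x + c + A^T lambda = 0.
Primal feasibility: A x = b.

This gives the KKT block system:
  [ Q   A^T ] [ x     ]   [-c ]
  [ A    0  ] [ lambda ] = [ b ]

Solving the linear system:
  x*      = (1.6131, -1.9927, -1.3942)
  lambda* = (-4.9124)
  f(x*)   = 37.6387

x* = (1.6131, -1.9927, -1.3942), lambda* = (-4.9124)


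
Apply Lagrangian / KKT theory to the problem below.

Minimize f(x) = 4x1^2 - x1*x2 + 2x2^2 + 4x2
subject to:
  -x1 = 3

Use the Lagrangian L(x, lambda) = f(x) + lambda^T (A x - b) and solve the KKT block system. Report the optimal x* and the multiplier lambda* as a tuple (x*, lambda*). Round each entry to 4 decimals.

Form the Lagrangian:
  L(x, lambda) = (1/2) x^T Q x + c^T x + lambda^T (A x - b)
Stationarity (grad_x L = 0): Q x + c + A^T lambda = 0.
Primal feasibility: A x = b.

This gives the KKT block system:
  [ Q   A^T ] [ x     ]   [-c ]
  [ A    0  ] [ lambda ] = [ b ]

Solving the linear system:
  x*      = (-3, -1.75)
  lambda* = (-22.25)
  f(x*)   = 29.875

x* = (-3, -1.75), lambda* = (-22.25)


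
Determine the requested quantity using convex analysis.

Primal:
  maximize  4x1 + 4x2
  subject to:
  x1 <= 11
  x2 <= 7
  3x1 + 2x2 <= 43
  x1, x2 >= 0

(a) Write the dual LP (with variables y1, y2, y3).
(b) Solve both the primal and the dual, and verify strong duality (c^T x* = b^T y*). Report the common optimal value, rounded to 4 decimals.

The standard primal-dual pair for 'max c^T x s.t. A x <= b, x >= 0' is:
  Dual:  min b^T y  s.t.  A^T y >= c,  y >= 0.

So the dual LP is:
  minimize  11y1 + 7y2 + 43y3
  subject to:
    y1 + 3y3 >= 4
    y2 + 2y3 >= 4
    y1, y2, y3 >= 0

Solving the primal: x* = (9.6667, 7).
  primal value c^T x* = 66.6667.
Solving the dual: y* = (0, 1.3333, 1.3333).
  dual value b^T y* = 66.6667.
Strong duality: c^T x* = b^T y*. Confirmed.

66.6667


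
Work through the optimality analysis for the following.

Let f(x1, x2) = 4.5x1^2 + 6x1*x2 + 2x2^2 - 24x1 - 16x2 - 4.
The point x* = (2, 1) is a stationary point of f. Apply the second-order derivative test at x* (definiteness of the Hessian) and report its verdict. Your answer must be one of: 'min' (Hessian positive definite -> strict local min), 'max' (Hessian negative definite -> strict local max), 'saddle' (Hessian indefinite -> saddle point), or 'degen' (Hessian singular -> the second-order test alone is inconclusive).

Compute the Hessian H = grad^2 f:
  H = [[9, 6], [6, 4]]
Verify stationarity: grad f(x*) = H x* + g = (0, 0).
Eigenvalues of H: 0, 13.
H has a zero eigenvalue (singular; positive semidefinite but not definite), so H is neither positive definite, negative definite, nor indefinite. The second-order test alone is inconclusive -> degen.
(Indeed, f is constant along the null direction of H through x*, so x* is not a strict local extremum.)

degen


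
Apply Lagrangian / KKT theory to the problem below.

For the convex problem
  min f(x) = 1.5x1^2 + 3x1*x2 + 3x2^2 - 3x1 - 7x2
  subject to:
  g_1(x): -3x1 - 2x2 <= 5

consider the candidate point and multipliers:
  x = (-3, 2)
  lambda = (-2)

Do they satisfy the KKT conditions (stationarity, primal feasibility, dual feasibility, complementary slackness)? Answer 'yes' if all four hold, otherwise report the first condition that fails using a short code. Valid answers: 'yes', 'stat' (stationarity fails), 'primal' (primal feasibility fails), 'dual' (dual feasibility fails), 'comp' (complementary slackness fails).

Gradient of f: grad f(x) = Q x + c = (-6, -4)
Constraint values g_i(x) = a_i^T x - b_i:
  g_1((-3, 2)) = 0
Stationarity residual: grad f(x) + sum_i lambda_i a_i = (0, 0)
  -> stationarity OK
Primal feasibility (all g_i <= 0): OK
Dual feasibility (all lambda_i >= 0): FAILS
Complementary slackness (lambda_i * g_i(x) = 0 for all i): OK

Verdict: the first failing condition is dual_feasibility -> dual.

dual


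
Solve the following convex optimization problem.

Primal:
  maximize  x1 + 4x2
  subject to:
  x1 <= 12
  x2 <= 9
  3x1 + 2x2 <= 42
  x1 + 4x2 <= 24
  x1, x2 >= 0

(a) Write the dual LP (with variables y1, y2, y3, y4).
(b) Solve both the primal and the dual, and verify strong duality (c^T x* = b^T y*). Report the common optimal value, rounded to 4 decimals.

The standard primal-dual pair for 'max c^T x s.t. A x <= b, x >= 0' is:
  Dual:  min b^T y  s.t.  A^T y >= c,  y >= 0.

So the dual LP is:
  minimize  12y1 + 9y2 + 42y3 + 24y4
  subject to:
    y1 + 3y3 + y4 >= 1
    y2 + 2y3 + 4y4 >= 4
    y1, y2, y3, y4 >= 0

Solving the primal: x* = (12, 3).
  primal value c^T x* = 24.
Solving the dual: y* = (0, 0, 0, 1).
  dual value b^T y* = 24.
Strong duality: c^T x* = b^T y*. Confirmed.

24


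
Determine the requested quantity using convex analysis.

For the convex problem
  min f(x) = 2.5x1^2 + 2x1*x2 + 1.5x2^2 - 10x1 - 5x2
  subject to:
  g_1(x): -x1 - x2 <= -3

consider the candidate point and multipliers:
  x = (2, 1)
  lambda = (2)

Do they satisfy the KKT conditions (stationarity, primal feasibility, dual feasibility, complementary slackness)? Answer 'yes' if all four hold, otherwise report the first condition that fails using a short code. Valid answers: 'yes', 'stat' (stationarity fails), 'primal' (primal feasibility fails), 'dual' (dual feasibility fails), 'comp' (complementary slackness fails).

Gradient of f: grad f(x) = Q x + c = (2, 2)
Constraint values g_i(x) = a_i^T x - b_i:
  g_1((2, 1)) = 0
Stationarity residual: grad f(x) + sum_i lambda_i a_i = (0, 0)
  -> stationarity OK
Primal feasibility (all g_i <= 0): OK
Dual feasibility (all lambda_i >= 0): OK
Complementary slackness (lambda_i * g_i(x) = 0 for all i): OK

Verdict: yes, KKT holds.

yes


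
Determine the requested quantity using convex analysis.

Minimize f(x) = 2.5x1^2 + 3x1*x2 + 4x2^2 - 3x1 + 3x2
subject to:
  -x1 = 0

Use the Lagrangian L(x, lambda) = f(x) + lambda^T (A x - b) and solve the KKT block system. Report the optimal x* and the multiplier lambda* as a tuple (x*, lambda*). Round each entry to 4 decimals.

Form the Lagrangian:
  L(x, lambda) = (1/2) x^T Q x + c^T x + lambda^T (A x - b)
Stationarity (grad_x L = 0): Q x + c + A^T lambda = 0.
Primal feasibility: A x = b.

This gives the KKT block system:
  [ Q   A^T ] [ x     ]   [-c ]
  [ A    0  ] [ lambda ] = [ b ]

Solving the linear system:
  x*      = (0, -0.375)
  lambda* = (-4.125)
  f(x*)   = -0.5625

x* = (0, -0.375), lambda* = (-4.125)


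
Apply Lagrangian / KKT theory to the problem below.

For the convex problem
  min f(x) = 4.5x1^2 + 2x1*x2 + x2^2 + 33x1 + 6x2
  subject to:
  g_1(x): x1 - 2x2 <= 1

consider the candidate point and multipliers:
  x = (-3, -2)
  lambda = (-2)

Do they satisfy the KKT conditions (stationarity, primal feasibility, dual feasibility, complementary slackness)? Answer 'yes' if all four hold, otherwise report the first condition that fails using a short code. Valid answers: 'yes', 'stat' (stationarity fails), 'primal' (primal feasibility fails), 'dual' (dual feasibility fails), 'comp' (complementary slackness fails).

Gradient of f: grad f(x) = Q x + c = (2, -4)
Constraint values g_i(x) = a_i^T x - b_i:
  g_1((-3, -2)) = 0
Stationarity residual: grad f(x) + sum_i lambda_i a_i = (0, 0)
  -> stationarity OK
Primal feasibility (all g_i <= 0): OK
Dual feasibility (all lambda_i >= 0): FAILS
Complementary slackness (lambda_i * g_i(x) = 0 for all i): OK

Verdict: the first failing condition is dual_feasibility -> dual.

dual


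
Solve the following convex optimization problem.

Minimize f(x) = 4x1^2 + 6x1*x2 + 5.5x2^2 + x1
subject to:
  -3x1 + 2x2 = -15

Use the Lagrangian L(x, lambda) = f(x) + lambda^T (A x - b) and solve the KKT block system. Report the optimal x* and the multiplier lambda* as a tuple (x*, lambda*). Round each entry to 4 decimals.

Form the Lagrangian:
  L(x, lambda) = (1/2) x^T Q x + c^T x + lambda^T (A x - b)
Stationarity (grad_x L = 0): Q x + c + A^T lambda = 0.
Primal feasibility: A x = b.

This gives the KKT block system:
  [ Q   A^T ] [ x     ]   [-c ]
  [ A    0  ] [ lambda ] = [ b ]

Solving the linear system:
  x*      = (3.3054, -2.5419)
  lambda* = (4.064)
  f(x*)   = 32.133

x* = (3.3054, -2.5419), lambda* = (4.064)


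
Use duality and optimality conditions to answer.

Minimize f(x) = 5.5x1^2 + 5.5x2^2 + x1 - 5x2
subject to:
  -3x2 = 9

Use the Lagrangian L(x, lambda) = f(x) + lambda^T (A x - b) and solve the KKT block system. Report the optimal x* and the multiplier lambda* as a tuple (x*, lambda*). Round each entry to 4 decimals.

Form the Lagrangian:
  L(x, lambda) = (1/2) x^T Q x + c^T x + lambda^T (A x - b)
Stationarity (grad_x L = 0): Q x + c + A^T lambda = 0.
Primal feasibility: A x = b.

This gives the KKT block system:
  [ Q   A^T ] [ x     ]   [-c ]
  [ A    0  ] [ lambda ] = [ b ]

Solving the linear system:
  x*      = (-0.0909, -3)
  lambda* = (-12.6667)
  f(x*)   = 64.4545

x* = (-0.0909, -3), lambda* = (-12.6667)


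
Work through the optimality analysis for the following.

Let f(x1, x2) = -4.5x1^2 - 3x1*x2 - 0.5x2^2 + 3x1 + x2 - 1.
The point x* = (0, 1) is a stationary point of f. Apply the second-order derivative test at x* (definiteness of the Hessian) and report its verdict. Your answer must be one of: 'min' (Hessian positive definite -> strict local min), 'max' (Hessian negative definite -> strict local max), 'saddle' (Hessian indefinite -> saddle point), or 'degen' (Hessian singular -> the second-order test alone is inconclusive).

Compute the Hessian H = grad^2 f:
  H = [[-9, -3], [-3, -1]]
Verify stationarity: grad f(x*) = H x* + g = (0, 0).
Eigenvalues of H: -10, 0.
H has a zero eigenvalue (singular; negative semidefinite but not definite), so H is neither positive definite, negative definite, nor indefinite. The second-order test alone is inconclusive -> degen.
(Indeed, f is constant along the null direction of H through x*, so x* is not a strict local extremum.)

degen


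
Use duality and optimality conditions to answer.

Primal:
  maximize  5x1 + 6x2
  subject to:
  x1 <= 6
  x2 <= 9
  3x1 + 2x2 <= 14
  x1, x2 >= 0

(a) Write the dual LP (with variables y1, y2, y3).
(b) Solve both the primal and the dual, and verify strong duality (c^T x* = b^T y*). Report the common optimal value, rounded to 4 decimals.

The standard primal-dual pair for 'max c^T x s.t. A x <= b, x >= 0' is:
  Dual:  min b^T y  s.t.  A^T y >= c,  y >= 0.

So the dual LP is:
  minimize  6y1 + 9y2 + 14y3
  subject to:
    y1 + 3y3 >= 5
    y2 + 2y3 >= 6
    y1, y2, y3 >= 0

Solving the primal: x* = (0, 7).
  primal value c^T x* = 42.
Solving the dual: y* = (0, 0, 3).
  dual value b^T y* = 42.
Strong duality: c^T x* = b^T y*. Confirmed.

42


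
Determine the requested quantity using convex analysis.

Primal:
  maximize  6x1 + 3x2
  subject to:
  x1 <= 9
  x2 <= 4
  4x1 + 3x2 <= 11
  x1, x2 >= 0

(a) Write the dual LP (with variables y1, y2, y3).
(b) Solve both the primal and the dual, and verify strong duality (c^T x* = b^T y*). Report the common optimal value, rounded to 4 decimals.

The standard primal-dual pair for 'max c^T x s.t. A x <= b, x >= 0' is:
  Dual:  min b^T y  s.t.  A^T y >= c,  y >= 0.

So the dual LP is:
  minimize  9y1 + 4y2 + 11y3
  subject to:
    y1 + 4y3 >= 6
    y2 + 3y3 >= 3
    y1, y2, y3 >= 0

Solving the primal: x* = (2.75, 0).
  primal value c^T x* = 16.5.
Solving the dual: y* = (0, 0, 1.5).
  dual value b^T y* = 16.5.
Strong duality: c^T x* = b^T y*. Confirmed.

16.5


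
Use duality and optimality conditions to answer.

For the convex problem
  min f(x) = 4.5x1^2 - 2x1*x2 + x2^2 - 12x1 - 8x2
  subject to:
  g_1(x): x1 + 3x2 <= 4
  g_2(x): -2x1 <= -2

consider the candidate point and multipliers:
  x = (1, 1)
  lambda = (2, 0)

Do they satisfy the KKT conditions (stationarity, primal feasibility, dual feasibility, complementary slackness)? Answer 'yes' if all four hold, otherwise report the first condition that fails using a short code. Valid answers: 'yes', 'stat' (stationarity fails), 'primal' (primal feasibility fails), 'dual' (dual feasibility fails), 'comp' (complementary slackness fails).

Gradient of f: grad f(x) = Q x + c = (-5, -8)
Constraint values g_i(x) = a_i^T x - b_i:
  g_1((1, 1)) = 0
  g_2((1, 1)) = 0
Stationarity residual: grad f(x) + sum_i lambda_i a_i = (-3, -2)
  -> stationarity FAILS
Primal feasibility (all g_i <= 0): OK
Dual feasibility (all lambda_i >= 0): OK
Complementary slackness (lambda_i * g_i(x) = 0 for all i): OK

Verdict: the first failing condition is stationarity -> stat.

stat


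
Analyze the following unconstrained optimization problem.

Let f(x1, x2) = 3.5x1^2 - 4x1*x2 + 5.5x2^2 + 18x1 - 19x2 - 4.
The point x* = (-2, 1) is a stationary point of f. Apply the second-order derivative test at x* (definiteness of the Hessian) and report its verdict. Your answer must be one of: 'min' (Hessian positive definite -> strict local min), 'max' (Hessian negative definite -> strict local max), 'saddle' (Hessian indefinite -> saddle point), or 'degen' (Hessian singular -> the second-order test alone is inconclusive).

Compute the Hessian H = grad^2 f:
  H = [[7, -4], [-4, 11]]
Verify stationarity: grad f(x*) = H x* + g = (0, 0).
Eigenvalues of H: 4.5279, 13.4721.
Both eigenvalues > 0, so H is positive definite -> x* is a strict local min.

min


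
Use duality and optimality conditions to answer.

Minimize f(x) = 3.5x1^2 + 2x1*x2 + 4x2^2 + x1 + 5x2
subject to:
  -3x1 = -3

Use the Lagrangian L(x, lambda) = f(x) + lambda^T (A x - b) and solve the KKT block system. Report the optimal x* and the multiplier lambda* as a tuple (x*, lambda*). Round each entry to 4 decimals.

Form the Lagrangian:
  L(x, lambda) = (1/2) x^T Q x + c^T x + lambda^T (A x - b)
Stationarity (grad_x L = 0): Q x + c + A^T lambda = 0.
Primal feasibility: A x = b.

This gives the KKT block system:
  [ Q   A^T ] [ x     ]   [-c ]
  [ A    0  ] [ lambda ] = [ b ]

Solving the linear system:
  x*      = (1, -0.875)
  lambda* = (2.0833)
  f(x*)   = 1.4375

x* = (1, -0.875), lambda* = (2.0833)


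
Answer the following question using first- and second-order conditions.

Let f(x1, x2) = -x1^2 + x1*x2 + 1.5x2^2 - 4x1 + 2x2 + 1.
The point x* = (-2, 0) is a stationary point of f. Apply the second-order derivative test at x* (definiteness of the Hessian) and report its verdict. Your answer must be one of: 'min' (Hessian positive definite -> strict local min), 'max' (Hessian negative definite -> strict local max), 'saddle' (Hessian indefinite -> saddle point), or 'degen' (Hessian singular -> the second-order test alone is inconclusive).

Compute the Hessian H = grad^2 f:
  H = [[-2, 1], [1, 3]]
Verify stationarity: grad f(x*) = H x* + g = (0, 0).
Eigenvalues of H: -2.1926, 3.1926.
Eigenvalues have mixed signs, so H is indefinite -> x* is a saddle point.

saddle


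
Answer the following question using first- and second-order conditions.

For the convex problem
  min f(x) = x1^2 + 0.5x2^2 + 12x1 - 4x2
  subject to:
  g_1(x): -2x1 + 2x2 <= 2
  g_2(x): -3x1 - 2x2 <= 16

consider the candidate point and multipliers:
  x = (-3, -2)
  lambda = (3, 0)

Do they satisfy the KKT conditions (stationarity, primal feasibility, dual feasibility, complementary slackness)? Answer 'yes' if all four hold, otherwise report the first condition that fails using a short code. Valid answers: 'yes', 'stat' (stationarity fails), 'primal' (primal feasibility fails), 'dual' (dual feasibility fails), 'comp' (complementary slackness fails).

Gradient of f: grad f(x) = Q x + c = (6, -6)
Constraint values g_i(x) = a_i^T x - b_i:
  g_1((-3, -2)) = 0
  g_2((-3, -2)) = -3
Stationarity residual: grad f(x) + sum_i lambda_i a_i = (0, 0)
  -> stationarity OK
Primal feasibility (all g_i <= 0): OK
Dual feasibility (all lambda_i >= 0): OK
Complementary slackness (lambda_i * g_i(x) = 0 for all i): OK

Verdict: yes, KKT holds.

yes


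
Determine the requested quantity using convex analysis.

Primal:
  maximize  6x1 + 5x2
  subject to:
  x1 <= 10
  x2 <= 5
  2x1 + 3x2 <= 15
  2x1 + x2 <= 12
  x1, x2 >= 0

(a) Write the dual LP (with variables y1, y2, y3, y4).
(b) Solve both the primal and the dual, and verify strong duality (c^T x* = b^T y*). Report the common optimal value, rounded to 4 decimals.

The standard primal-dual pair for 'max c^T x s.t. A x <= b, x >= 0' is:
  Dual:  min b^T y  s.t.  A^T y >= c,  y >= 0.

So the dual LP is:
  minimize  10y1 + 5y2 + 15y3 + 12y4
  subject to:
    y1 + 2y3 + 2y4 >= 6
    y2 + 3y3 + y4 >= 5
    y1, y2, y3, y4 >= 0

Solving the primal: x* = (5.25, 1.5).
  primal value c^T x* = 39.
Solving the dual: y* = (0, 0, 1, 2).
  dual value b^T y* = 39.
Strong duality: c^T x* = b^T y*. Confirmed.

39


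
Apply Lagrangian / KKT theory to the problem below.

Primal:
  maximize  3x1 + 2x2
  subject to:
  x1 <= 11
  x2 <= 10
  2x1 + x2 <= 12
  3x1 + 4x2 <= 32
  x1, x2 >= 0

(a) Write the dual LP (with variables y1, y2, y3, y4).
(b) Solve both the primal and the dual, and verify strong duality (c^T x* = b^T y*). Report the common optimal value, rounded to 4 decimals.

The standard primal-dual pair for 'max c^T x s.t. A x <= b, x >= 0' is:
  Dual:  min b^T y  s.t.  A^T y >= c,  y >= 0.

So the dual LP is:
  minimize  11y1 + 10y2 + 12y3 + 32y4
  subject to:
    y1 + 2y3 + 3y4 >= 3
    y2 + y3 + 4y4 >= 2
    y1, y2, y3, y4 >= 0

Solving the primal: x* = (3.2, 5.6).
  primal value c^T x* = 20.8.
Solving the dual: y* = (0, 0, 1.2, 0.2).
  dual value b^T y* = 20.8.
Strong duality: c^T x* = b^T y*. Confirmed.

20.8


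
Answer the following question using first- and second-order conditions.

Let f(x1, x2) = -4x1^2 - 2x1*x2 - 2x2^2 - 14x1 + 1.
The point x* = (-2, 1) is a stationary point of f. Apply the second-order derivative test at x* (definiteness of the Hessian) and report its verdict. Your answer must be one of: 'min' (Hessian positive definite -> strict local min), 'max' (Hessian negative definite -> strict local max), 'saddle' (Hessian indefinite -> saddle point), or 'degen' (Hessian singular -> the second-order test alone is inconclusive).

Compute the Hessian H = grad^2 f:
  H = [[-8, -2], [-2, -4]]
Verify stationarity: grad f(x*) = H x* + g = (0, 0).
Eigenvalues of H: -8.8284, -3.1716.
Both eigenvalues < 0, so H is negative definite -> x* is a strict local max.

max


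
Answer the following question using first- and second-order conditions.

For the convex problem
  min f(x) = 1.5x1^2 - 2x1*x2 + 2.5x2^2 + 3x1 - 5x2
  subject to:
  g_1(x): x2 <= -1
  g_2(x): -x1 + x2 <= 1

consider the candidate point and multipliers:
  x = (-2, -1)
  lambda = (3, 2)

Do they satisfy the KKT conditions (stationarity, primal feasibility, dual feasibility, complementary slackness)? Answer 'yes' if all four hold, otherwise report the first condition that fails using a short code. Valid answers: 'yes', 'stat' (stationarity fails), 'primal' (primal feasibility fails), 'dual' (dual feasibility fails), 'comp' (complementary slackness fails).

Gradient of f: grad f(x) = Q x + c = (-1, -6)
Constraint values g_i(x) = a_i^T x - b_i:
  g_1((-2, -1)) = 0
  g_2((-2, -1)) = 0
Stationarity residual: grad f(x) + sum_i lambda_i a_i = (-3, -1)
  -> stationarity FAILS
Primal feasibility (all g_i <= 0): OK
Dual feasibility (all lambda_i >= 0): OK
Complementary slackness (lambda_i * g_i(x) = 0 for all i): OK

Verdict: the first failing condition is stationarity -> stat.

stat


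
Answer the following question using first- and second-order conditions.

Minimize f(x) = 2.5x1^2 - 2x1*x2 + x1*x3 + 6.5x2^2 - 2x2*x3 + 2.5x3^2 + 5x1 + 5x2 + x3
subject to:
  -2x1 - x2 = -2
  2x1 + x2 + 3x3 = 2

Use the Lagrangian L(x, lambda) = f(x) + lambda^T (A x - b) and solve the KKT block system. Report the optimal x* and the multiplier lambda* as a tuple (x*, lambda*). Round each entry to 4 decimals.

Form the Lagrangian:
  L(x, lambda) = (1/2) x^T Q x + c^T x + lambda^T (A x - b)
Stationarity (grad_x L = 0): Q x + c + A^T lambda = 0.
Primal feasibility: A x = b.

This gives the KKT block system:
  [ Q   A^T ] [ x     ]   [-c ]
  [ A    0  ] [ lambda ] = [ b ]

Solving the linear system:
  x*      = (0.9385, 0.1231, 0)
  lambda* = (4.159, -0.5641)
  f(x*)   = 7.3769

x* = (0.9385, 0.1231, 0), lambda* = (4.159, -0.5641)


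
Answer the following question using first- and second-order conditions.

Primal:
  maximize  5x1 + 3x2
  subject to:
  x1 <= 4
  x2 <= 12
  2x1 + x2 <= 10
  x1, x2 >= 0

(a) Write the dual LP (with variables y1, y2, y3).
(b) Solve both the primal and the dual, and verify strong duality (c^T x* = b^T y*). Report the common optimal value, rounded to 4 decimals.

The standard primal-dual pair for 'max c^T x s.t. A x <= b, x >= 0' is:
  Dual:  min b^T y  s.t.  A^T y >= c,  y >= 0.

So the dual LP is:
  minimize  4y1 + 12y2 + 10y3
  subject to:
    y1 + 2y3 >= 5
    y2 + y3 >= 3
    y1, y2, y3 >= 0

Solving the primal: x* = (0, 10).
  primal value c^T x* = 30.
Solving the dual: y* = (0, 0, 3).
  dual value b^T y* = 30.
Strong duality: c^T x* = b^T y*. Confirmed.

30


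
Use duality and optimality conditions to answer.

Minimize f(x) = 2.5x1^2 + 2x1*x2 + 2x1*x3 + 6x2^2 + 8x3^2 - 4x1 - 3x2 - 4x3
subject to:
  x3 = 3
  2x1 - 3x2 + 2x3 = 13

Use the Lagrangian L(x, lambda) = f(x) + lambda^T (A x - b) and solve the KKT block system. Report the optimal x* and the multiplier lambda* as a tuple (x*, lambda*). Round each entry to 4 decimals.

Form the Lagrangian:
  L(x, lambda) = (1/2) x^T Q x + c^T x + lambda^T (A x - b)
Stationarity (grad_x L = 0): Q x + c + A^T lambda = 0.
Primal feasibility: A x = b.

This gives the KKT block system:
  [ Q   A^T ] [ x     ]   [-c ]
  [ A    0  ] [ lambda ] = [ b ]

Solving the linear system:
  x*      = (1.7949, -1.1368, 3)
  lambda* = (-38.8889, -4.3504)
  f(x*)   = 78.7265

x* = (1.7949, -1.1368, 3), lambda* = (-38.8889, -4.3504)


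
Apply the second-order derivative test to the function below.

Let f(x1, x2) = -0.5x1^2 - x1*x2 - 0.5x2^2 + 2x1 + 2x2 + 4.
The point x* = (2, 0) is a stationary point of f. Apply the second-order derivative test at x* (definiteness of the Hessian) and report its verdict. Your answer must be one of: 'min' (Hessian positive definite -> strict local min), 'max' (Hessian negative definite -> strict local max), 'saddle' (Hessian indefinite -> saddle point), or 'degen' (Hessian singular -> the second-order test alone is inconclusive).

Compute the Hessian H = grad^2 f:
  H = [[-1, -1], [-1, -1]]
Verify stationarity: grad f(x*) = H x* + g = (0, 0).
Eigenvalues of H: -2, 0.
H has a zero eigenvalue (singular; negative semidefinite but not definite), so H is neither positive definite, negative definite, nor indefinite. The second-order test alone is inconclusive -> degen.
(Indeed, f is constant along the null direction of H through x*, so x* is not a strict local extremum.)

degen


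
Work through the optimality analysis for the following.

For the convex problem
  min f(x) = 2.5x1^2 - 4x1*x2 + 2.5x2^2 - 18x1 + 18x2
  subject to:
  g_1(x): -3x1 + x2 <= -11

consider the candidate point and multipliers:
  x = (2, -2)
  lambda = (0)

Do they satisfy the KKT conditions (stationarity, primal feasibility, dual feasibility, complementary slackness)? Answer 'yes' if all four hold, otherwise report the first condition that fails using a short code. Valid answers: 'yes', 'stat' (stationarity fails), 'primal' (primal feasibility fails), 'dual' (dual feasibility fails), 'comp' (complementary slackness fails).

Gradient of f: grad f(x) = Q x + c = (0, 0)
Constraint values g_i(x) = a_i^T x - b_i:
  g_1((2, -2)) = 3
Stationarity residual: grad f(x) + sum_i lambda_i a_i = (0, 0)
  -> stationarity OK
Primal feasibility (all g_i <= 0): FAILS
Dual feasibility (all lambda_i >= 0): OK
Complementary slackness (lambda_i * g_i(x) = 0 for all i): OK

Verdict: the first failing condition is primal_feasibility -> primal.

primal


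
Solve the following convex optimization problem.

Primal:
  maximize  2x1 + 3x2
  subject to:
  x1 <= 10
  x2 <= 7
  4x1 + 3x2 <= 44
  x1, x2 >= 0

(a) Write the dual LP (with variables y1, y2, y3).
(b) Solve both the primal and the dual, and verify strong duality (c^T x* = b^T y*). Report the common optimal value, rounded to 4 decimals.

The standard primal-dual pair for 'max c^T x s.t. A x <= b, x >= 0' is:
  Dual:  min b^T y  s.t.  A^T y >= c,  y >= 0.

So the dual LP is:
  minimize  10y1 + 7y2 + 44y3
  subject to:
    y1 + 4y3 >= 2
    y2 + 3y3 >= 3
    y1, y2, y3 >= 0

Solving the primal: x* = (5.75, 7).
  primal value c^T x* = 32.5.
Solving the dual: y* = (0, 1.5, 0.5).
  dual value b^T y* = 32.5.
Strong duality: c^T x* = b^T y*. Confirmed.

32.5
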